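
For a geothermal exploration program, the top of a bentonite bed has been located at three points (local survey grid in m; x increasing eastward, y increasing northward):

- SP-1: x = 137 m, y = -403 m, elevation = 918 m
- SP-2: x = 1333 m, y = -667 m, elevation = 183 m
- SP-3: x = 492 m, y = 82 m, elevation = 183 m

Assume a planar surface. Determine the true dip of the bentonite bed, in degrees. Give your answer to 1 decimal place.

Let the plane be z = a·x + b·y + c.
SP-2−SP-1: 1196a − 264b = −735;  SP-3−SP-1: 355a + 485b = −735.
Solving gives a = −0.81705, b = −0.91741.
Gradient magnitude |∇z| = √(a² + b²) = √(0.66758 + 0.84165) = 1.22851.
True dip = arctan(1.22851) = 50.9°, dipping toward NE (azimuth ≈ 042°).

50.9°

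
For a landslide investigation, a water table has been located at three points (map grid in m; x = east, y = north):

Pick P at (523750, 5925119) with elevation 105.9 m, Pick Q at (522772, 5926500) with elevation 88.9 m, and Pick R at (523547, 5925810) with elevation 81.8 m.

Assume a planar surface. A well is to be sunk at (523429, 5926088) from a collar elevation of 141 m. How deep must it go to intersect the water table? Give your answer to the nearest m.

Let the plane be z = a·x + b·y + c.
Pick Q−Pick P: −978a + 1381b = −17;  Pick R−Pick P: −203a + 691b = −24.1.
Solving gives a = −0.05445651, b = −0.05087507.
Then c = 105.9 − a·523750 − b·5925119 = 330068.33.
At (523429, 5926088): z_contact = −28504.1 − 301490.1 + 330068.33 = 74.1 m.
Depth below ground = 141 − 74.1 = 67 m.

67 m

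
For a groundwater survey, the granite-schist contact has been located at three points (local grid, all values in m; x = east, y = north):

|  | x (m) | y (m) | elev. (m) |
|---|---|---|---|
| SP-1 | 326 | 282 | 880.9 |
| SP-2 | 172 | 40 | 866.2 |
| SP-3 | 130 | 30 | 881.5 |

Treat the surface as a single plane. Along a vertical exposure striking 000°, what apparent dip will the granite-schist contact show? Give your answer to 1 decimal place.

19.0°

Two edge vectors: SP-1→SP-2 = (-154, -242, -14.7), SP-1→SP-3 = (-196, -252, 0.6).
Normal n = (SP-1→SP-2) × (SP-1→SP-3) = (-3849.6, 2973.6, -8624).
So ∂z/∂x = −n_x/n_z = −0.44638 and ∂z/∂y = −n_y/n_z = 0.34481.
Unit vector along 000° is (sin 0°, cos 0°) = (0.0000, 1.0000).
Slope in that direction = a·(0.0000) + b·(1.0000) = 0.34481.
Apparent dip = arctan|0.34481| = 19.0° (true dip is 29.4°, so apparent ≤ true as expected).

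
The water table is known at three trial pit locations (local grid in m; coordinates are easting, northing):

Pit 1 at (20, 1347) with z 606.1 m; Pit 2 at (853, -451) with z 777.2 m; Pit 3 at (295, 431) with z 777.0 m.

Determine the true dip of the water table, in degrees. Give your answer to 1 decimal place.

Two edge vectors: Pit 1→Pit 2 = (833, -1798, 171.1), Pit 1→Pit 3 = (275, -916, 170.9).
Normal n = (Pit 1→Pit 2) × (Pit 1→Pit 3) = (-150550.6, -95307.2, -268578).
So ∂z/∂easting = −n_x/n_z = −0.56055 and ∂z/∂northing = −n_y/n_z = −0.35486.
Gradient magnitude |∇z| = √(a² + b²) = √(0.31421 + 0.12592) = 0.66343.
True dip = arctan(0.66343) = 33.6°, dipping toward ENE (azimuth ≈ 058°).

33.6°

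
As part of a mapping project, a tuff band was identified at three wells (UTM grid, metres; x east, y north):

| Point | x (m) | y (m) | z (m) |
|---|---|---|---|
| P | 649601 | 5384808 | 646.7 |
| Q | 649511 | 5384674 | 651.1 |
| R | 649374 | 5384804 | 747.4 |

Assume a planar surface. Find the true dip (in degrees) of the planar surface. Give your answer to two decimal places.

Two edge vectors: P→Q = (-90, -134, 4.4), P→R = (-227, -4, 100.7).
Normal n = (P→Q) × (P→R) = (-13476.2, 8064.2, -30058).
So ∂z/∂x = −n_x/n_z = −0.44834 and ∂z/∂y = −n_y/n_z = 0.26829.
Gradient magnitude |∇z| = √(a² + b²) = √(0.20101 + 0.07198) = 0.52248.
True dip = arctan(0.52248) = 27.59°, dipping toward ESE (azimuth ≈ 121°).

27.59°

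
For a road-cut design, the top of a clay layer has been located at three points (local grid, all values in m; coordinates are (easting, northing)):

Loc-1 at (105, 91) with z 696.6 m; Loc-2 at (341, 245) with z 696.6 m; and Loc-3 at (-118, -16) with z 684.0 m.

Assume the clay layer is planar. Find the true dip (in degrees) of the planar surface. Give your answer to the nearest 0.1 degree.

Let the plane be z = a·E + b·N + c.
Loc-2−Loc-1: 236a + 154b = 0;  Loc-3−Loc-1: −223a − 107b = −12.6.
Solving gives a = 0.21347, b = −0.32713.
Gradient magnitude |∇z| = √(a² + b²) = √(0.04557 + 0.10701) = 0.39062.
True dip = arctan(0.39062) = 21.3°, dipping toward NNW (azimuth ≈ 327°).

21.3°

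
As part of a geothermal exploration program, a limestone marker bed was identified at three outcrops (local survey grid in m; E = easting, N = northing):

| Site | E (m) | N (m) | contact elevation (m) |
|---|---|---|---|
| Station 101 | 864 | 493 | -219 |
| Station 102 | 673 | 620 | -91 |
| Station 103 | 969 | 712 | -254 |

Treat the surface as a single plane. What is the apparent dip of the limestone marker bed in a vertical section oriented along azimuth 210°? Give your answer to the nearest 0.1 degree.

Two edge vectors: Station 101→Station 102 = (-191, 127, 128), Station 101→Station 103 = (105, 219, -35).
Normal n = (Station 101→Station 102) × (Station 101→Station 103) = (-32477, 6755, -55164).
So ∂z/∂E = −n_x/n_z = −0.58874 and ∂z/∂N = −n_y/n_z = 0.12245.
Unit vector along 210° is (sin 210°, cos 210°) = (-0.5000, -0.8660).
Slope in that direction = a·(-0.5000) + b·(-0.8660) = 0.18832.
Apparent dip = arctan|0.18832| = 10.7° (true dip is 31.0°, so apparent ≤ true as expected).

10.7°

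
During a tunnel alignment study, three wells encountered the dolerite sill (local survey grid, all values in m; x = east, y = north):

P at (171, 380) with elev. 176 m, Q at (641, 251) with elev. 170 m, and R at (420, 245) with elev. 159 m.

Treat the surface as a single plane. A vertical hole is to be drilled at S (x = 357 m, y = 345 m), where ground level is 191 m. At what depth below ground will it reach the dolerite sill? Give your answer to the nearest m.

Two edge vectors: P→Q = (470, -129, -6), P→R = (249, -135, -17).
Normal n = (P→Q) × (P→R) = (1383, 6496, -31329).
So ∂z/∂x = −n_x/n_z = 0.04414 and ∂z/∂y = −n_y/n_z = 0.20735.
Intercept c from P: 176 − 7.55 − 78.79 = 89.66.
At (357, 345): z_contact = 15.8 + 71.5 + 89.66 = 177.0 m.
Depth below ground = 191 − 177.0 = 14 m.

14 m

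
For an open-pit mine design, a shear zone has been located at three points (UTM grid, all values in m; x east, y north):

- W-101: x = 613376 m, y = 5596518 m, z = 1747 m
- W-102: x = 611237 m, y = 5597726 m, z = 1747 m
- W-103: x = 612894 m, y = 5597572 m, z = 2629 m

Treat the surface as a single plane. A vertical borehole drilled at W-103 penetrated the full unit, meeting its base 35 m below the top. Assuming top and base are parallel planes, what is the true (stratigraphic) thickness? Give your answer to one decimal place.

21.4 m

Two edge vectors: W-101→W-102 = (-2139, 1208, 0), W-101→W-103 = (-482, 1054, 882).
Normal n = (W-101→W-102) × (W-101→W-103) = (1065456, 1886598, -1672250).
So ∂z/∂x = −n_x/n_z = 0.63714 and ∂z/∂y = −n_y/n_z = 1.12818.
|∇z| = √(a²+b²) = 1.29566, so dip δ = arctan(1.29566) = 52.34°.
True thickness = vertical thickness × cos δ = 35 × cos 52.34° = 21.4 m.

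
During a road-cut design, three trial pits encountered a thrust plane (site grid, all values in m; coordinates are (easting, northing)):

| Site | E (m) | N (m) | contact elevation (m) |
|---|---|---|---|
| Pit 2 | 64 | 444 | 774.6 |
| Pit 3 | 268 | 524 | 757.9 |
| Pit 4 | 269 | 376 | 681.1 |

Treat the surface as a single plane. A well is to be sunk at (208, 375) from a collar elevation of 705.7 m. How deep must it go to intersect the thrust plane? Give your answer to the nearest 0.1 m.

7.8 m

Let the plane be z = a·E + b·N + c.
Pit 3−Pit 2: 204a + 80b = −16.7;  Pit 4−Pit 2: 205a − 68b = −93.5.
Solving gives a = −0.28461, b = 0.51700.
Then c = 774.6 − a·64 − b·444 = 563.27.
At (208, 375): z_contact = −59.20 + 193.87 + 563.27 = 697.94 m.
Depth below ground = 705.7 − 697.94 = 7.8 m.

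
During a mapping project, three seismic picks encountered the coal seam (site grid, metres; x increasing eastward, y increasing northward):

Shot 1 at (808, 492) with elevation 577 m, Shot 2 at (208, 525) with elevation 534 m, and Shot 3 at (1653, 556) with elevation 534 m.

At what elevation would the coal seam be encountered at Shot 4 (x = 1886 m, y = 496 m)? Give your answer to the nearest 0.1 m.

594.9 m

Two edge vectors: Shot 1→Shot 2 = (-600, 33, -43), Shot 1→Shot 3 = (845, 64, -43).
Normal n = (Shot 1→Shot 2) × (Shot 1→Shot 3) = (1333, -62135, -66285).
So ∂z/∂x = −n_x/n_z = 0.020110 and ∂z/∂y = −n_y/n_z = −0.937392.
Intercept c from Shot 1: 577 − 16.25 + 461.20 = 1021.95.
At (1886, 496): z = 37.9 − 464.9 + 1021.95 = 594.9 m.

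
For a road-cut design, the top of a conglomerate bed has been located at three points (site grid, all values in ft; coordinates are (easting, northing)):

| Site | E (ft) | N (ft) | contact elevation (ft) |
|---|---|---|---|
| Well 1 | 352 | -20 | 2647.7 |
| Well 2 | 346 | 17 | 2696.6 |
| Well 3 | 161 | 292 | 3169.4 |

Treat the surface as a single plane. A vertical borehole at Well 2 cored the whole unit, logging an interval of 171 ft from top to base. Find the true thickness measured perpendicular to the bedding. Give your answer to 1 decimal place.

Two edge vectors: Well 1→Well 2 = (-6, 37, 48.9), Well 1→Well 3 = (-191, 312, 521.7).
Normal n = (Well 1→Well 2) × (Well 1→Well 3) = (4046.1, -6209.7, 5195).
So ∂z/∂E = −n_x/n_z = −0.77885 and ∂z/∂N = −n_y/n_z = 1.19532.
|∇z| = √(a²+b²) = 1.42667, so dip δ = arctan(1.42667) = 54.97°.
True thickness = vertical thickness × cos δ = 171 × cos 54.97° = 98.1 ft.

98.1 ft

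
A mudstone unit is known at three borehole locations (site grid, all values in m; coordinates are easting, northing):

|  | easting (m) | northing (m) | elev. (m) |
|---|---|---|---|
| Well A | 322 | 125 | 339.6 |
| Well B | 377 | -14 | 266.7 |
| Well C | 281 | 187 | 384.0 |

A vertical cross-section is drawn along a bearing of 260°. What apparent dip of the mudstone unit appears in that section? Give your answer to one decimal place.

Two edge vectors: Well A→Well B = (55, -139, -72.9), Well A→Well C = (-41, 62, 44.4).
Normal n = (Well A→Well B) × (Well A→Well C) = (-1651.8, 546.9, -2289).
So ∂z/∂easting = −n_x/n_z = −0.72163 and ∂z/∂northing = −n_y/n_z = 0.23893.
Unit vector along 260° is (sin 260°, cos 260°) = (-0.9848, -0.1736).
Slope in that direction = a·(-0.9848) + b·(-0.1736) = 0.66917.
Apparent dip = arctan|0.66917| = 33.8° (true dip is 37.2°, so apparent ≤ true as expected).

33.8°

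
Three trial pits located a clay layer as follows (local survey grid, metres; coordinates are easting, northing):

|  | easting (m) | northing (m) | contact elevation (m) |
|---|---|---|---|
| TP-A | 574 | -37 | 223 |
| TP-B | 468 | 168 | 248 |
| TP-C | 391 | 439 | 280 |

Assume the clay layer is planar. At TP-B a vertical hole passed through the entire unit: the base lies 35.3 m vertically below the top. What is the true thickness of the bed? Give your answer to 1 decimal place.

Two edge vectors: TP-A→TP-B = (-106, 205, 25), TP-A→TP-C = (-183, 476, 57).
Normal n = (TP-A→TP-B) × (TP-A→TP-C) = (-215, 1467, -12941).
So ∂z/∂easting = −n_x/n_z = −0.01661 and ∂z/∂northing = −n_y/n_z = 0.11336.
|∇z| = √(a²+b²) = 0.11457, so dip δ = arctan(0.11457) = 6.54°.
True thickness = vertical thickness × cos δ = 35.3 × cos 6.54° = 35.1 m.

35.1 m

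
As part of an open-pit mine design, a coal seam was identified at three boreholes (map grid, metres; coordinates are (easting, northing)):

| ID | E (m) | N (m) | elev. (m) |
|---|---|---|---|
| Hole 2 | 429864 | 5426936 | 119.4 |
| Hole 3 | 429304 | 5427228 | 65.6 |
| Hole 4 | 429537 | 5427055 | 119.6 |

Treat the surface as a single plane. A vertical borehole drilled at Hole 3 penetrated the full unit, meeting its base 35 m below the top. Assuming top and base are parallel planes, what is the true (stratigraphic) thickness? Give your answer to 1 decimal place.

Two edge vectors: Hole 2→Hole 3 = (-560, 292, -53.8), Hole 2→Hole 4 = (-327, 119, 0.2).
Normal n = (Hole 2→Hole 3) × (Hole 2→Hole 4) = (6460.6, 17704.6, 28844).
So ∂z/∂E = −n_x/n_z = −0.22398 and ∂z/∂N = −n_y/n_z = −0.61381.
|∇z| = √(a²+b²) = 0.65340, so dip δ = arctan(0.65340) = 33.16°.
True thickness = vertical thickness × cos δ = 35 × cos 33.16° = 29.3 m.

29.3 m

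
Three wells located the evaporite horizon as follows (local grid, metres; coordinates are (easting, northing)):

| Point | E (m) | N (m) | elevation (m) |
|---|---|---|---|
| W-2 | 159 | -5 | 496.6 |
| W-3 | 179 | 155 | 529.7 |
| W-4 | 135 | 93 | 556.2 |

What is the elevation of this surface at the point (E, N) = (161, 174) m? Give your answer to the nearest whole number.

556 m

Two edge vectors: W-2→W-3 = (20, 160, 33.1), W-2→W-4 = (-24, 98, 59.6).
Normal n = (W-2→W-3) × (W-2→W-4) = (6292.2, -1986.4, 5800).
So ∂z/∂E = −n_x/n_z = −1.08486 and ∂z/∂N = −n_y/n_z = 0.34248.
Intercept c from W-2: 496.6 + 172.49 + 1.71 = 670.81.
At (161, 174): z = −174.7 + 59.6 + 670.81 = 555.7 m.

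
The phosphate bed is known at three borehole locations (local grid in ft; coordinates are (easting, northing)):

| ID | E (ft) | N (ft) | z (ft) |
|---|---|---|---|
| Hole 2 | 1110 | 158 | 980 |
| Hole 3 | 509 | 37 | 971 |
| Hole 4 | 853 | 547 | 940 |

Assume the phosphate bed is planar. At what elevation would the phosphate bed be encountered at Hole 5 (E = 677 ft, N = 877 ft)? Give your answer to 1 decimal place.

907.4 ft

Let the plane be z = a·E + b·N + c.
Hole 3−Hole 2: −601a − 121b = −9;  Hole 4−Hole 2: −257a + 389b = −40.
Solving gives a = 0.031489, b = −0.082024.
Then c = 980 − a·1110 − b·158 = 958.01.
At (677, 877): z = 21.3 − 71.9 + 958.01 = 907.4 ft.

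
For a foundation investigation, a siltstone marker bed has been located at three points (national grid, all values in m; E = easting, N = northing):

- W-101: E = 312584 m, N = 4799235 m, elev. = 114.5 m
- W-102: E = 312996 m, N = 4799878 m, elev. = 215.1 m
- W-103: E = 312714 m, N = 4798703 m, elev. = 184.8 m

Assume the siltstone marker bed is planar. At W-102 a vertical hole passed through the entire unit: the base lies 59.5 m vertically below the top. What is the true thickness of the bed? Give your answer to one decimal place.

56.5 m

Let the plane be z = a·E + b·N + c.
W-102−W-101: 412a + 643b = 100.6;  W-103−W-101: 130a − 532b = 70.3.
Solving gives a = 0.32606, b = −0.05247.
|∇z| = √(a²+b²) = 0.33025, so dip δ = arctan(0.33025) = 18.28°.
True thickness = vertical thickness × cos δ = 59.5 × cos 18.28° = 56.5 m.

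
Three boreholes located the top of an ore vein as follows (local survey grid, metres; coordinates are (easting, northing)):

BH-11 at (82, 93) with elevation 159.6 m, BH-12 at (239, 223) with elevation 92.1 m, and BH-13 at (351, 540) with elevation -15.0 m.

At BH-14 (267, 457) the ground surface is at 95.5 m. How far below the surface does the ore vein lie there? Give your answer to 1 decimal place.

70.9 m

Two edge vectors: BH-11→BH-12 = (157, 130, -67.5), BH-11→BH-13 = (269, 447, -174.6).
Normal n = (BH-11→BH-12) × (BH-11→BH-13) = (7474.5, 9254.7, 35209).
So ∂z/∂E = −n_x/n_z = −0.21229 and ∂z/∂N = −n_y/n_z = −0.26285.
Intercept c from BH-11: 159.6 + 17.41 + 24.45 = 201.45.
At (267, 457): z_contact = −56.68 − 120.12 + 201.45 = 24.65 m.
Depth below ground = 95.5 − 24.65 = 70.9 m.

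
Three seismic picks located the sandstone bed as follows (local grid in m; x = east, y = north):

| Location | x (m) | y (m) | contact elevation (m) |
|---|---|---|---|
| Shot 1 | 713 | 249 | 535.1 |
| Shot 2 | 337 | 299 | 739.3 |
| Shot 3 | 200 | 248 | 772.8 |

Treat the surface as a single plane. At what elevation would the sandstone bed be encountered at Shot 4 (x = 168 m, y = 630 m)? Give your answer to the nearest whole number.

Let the plane be z = a·x + b·y + c.
Shot 2−Shot 1: −376a + 50b = 204.2;  Shot 3−Shot 1: −513a − 1b = 237.7.
Solving gives a = −0.46450, b = 0.59092.
Then c = 535.1 − a·713 − b·249 = 719.15.
At (168, 630): z = −78.0 + 372.3 + 719.15 = 1013.4 m.

1013 m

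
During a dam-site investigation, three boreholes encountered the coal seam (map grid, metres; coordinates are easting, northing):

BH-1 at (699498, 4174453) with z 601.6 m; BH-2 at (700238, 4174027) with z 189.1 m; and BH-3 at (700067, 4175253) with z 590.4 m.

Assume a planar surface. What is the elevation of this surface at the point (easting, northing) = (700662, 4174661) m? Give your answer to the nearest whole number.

191 m

Let the plane be z = a·easting + b·northing + c.
BH-2−BH-1: 740a − 426b = −412.5;  BH-3−BH-1: 569a + 800b = −11.2.
Solving gives a = −0.40121477, b = 0.27136401.
Then c = 601.6 − a·699498 − b·4174453 = −851545.76.
At (700662, 4174661): z = −281115.9 + 1132852.7 − 851545.76 = 191.0 m.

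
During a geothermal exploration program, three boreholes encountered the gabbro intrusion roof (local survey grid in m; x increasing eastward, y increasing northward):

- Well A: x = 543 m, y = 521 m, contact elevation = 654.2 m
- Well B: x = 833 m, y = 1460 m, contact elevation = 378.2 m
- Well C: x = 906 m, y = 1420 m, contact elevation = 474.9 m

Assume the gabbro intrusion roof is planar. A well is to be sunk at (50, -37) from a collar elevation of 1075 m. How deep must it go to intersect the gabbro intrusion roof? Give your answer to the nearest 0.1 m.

575.9 m

Let the plane be z = a·x + b·y + c.
Well B−Well A: 290a + 939b = −276;  Well C−Well A: 363a + 899b = −179.3.
Solving gives a = 0.995188, b = −0.601283.
Then c = 654.2 − a·543 − b·521 = 427.08.
At (50, -37): z_contact = 49.76 + 22.25 + 427.08 = 499.09 m.
Depth below ground = 1075 − 499.09 = 575.9 m.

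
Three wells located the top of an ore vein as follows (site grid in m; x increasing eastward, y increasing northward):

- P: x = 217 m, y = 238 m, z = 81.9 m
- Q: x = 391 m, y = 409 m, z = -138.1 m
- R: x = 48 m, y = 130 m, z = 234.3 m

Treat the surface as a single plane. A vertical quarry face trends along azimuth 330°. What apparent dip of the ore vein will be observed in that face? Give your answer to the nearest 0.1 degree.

38.7°

Two edge vectors: P→Q = (174, 171, -220), P→R = (-169, -108, 152.4).
Normal n = (P→Q) × (P→R) = (2300.4, 10662.4, 10107).
So ∂z/∂x = −n_x/n_z = −0.22760 and ∂z/∂y = −n_y/n_z = −1.05495.
Unit vector along 330° is (sin 330°, cos 330°) = (-0.5000, 0.8660).
Slope in that direction = a·(-0.5000) + b·(0.8660) = −0.79981.
Apparent dip = arctan|0.79981| = 38.7° (true dip is 47.2°, so apparent ≤ true as expected).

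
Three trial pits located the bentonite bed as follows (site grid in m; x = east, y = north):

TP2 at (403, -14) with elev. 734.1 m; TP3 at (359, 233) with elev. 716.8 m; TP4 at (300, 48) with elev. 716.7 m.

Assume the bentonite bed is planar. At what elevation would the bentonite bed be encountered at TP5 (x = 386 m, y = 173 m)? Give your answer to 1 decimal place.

723.3 m

Two edge vectors: TP2→TP3 = (-44, 247, -17.3), TP2→TP4 = (-103, 62, -17.4).
Normal n = (TP2→TP3) × (TP2→TP4) = (-3225.2, 1016.3, 22713).
So ∂z/∂x = −n_x/n_z = 0.14200 and ∂z/∂y = −n_y/n_z = −0.04475.
Intercept c from TP2: 734.1 − 57.23 − 0.63 = 676.25.
At (386, 173): z = 54.8 − 7.7 + 676.25 = 723.3 m.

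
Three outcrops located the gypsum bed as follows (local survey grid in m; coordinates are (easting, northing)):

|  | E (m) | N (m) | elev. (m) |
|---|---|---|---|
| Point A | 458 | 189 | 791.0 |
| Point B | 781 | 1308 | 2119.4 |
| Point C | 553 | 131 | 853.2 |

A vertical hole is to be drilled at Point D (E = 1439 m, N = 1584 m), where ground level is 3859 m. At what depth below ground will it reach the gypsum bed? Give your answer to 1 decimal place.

733.7 m

Two edge vectors: Point A→Point B = (323, 1119, 1328.4), Point A→Point C = (95, -58, 62.2).
Normal n = (Point A→Point B) × (Point A→Point C) = (146649, 106107.4, -125039).
So ∂z/∂E = −n_x/n_z = 1.172826 and ∂z/∂N = −n_y/n_z = 0.848594.
Intercept c from Point A: 791 − 537.15 − 160.38 = 93.46.
At (1439, 1584): z_contact = 1687.70 + 1344.17 + 93.46 = 3125.33 m.
Depth below ground = 3859 − 3125.33 = 733.7 m.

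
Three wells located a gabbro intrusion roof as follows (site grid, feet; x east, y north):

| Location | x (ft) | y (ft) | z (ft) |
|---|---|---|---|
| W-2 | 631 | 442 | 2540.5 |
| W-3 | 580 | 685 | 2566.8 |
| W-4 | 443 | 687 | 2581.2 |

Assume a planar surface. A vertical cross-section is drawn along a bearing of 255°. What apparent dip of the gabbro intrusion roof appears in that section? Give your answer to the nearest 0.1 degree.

4.5°

Let the plane be z = a·x + b·y + c.
W-3−W-2: −51a + 243b = 26.3;  W-4−W-2: −188a + 245b = 40.7.
Solving gives a = −0.10385, b = 0.08644.
Unit vector along 255° is (sin 255°, cos 255°) = (-0.9659, -0.2588).
Slope in that direction = a·(-0.9659) + b·(-0.2588) = 0.07794.
Apparent dip = arctan|0.07794| = 4.5° (true dip is 7.7°, so apparent ≤ true as expected).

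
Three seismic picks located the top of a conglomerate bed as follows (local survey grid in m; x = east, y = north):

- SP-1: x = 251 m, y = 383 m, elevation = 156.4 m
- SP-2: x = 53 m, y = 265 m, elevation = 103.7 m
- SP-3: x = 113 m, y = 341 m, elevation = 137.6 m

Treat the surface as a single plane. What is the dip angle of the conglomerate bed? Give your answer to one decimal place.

24.0°

Let the plane be z = a·x + b·y + c.
SP-2−SP-1: −198a − 118b = −52.7;  SP-3−SP-1: −138a − 42b = −18.8.
Solving gives a = 0.00063, b = 0.44556.
Gradient magnitude |∇z| = √(a² + b²) = √(0.00000 + 0.19852) = 0.44556.
True dip = arctan(0.44556) = 24.0°, dipping toward S (azimuth ≈ 180°).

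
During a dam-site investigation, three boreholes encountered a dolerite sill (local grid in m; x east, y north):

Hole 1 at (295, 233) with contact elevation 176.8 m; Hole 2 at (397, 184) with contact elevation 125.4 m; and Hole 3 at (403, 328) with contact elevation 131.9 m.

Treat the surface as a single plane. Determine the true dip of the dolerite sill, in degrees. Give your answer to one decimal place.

25.5°

Let the plane be z = a·x + b·y + c.
Hole 2−Hole 1: 102a − 49b = −51.4;  Hole 3−Hole 1: 108a + 95b = −44.9.
Solving gives a = −0.47277, b = 0.06484.
Gradient magnitude |∇z| = √(a² + b²) = √(0.22352 + 0.00420) = 0.47720.
True dip = arctan(0.47720) = 25.5°, dipping toward E (azimuth ≈ 098°).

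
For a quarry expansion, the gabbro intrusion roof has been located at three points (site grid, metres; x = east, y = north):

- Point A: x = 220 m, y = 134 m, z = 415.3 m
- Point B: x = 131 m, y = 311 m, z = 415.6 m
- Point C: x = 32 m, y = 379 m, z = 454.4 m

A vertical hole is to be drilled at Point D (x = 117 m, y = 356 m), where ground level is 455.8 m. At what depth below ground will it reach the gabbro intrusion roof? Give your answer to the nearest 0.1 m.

45.3 m

Two edge vectors: Point A→Point B = (-89, 177, 0.3), Point A→Point C = (-188, 245, 39.1).
Normal n = (Point A→Point B) × (Point A→Point C) = (6847.2, 3423.5, 11471).
So ∂z/∂x = −n_x/n_z = −0.59691 and ∂z/∂y = −n_y/n_z = −0.29845.
Intercept c from Point A: 415.3 + 131.32 + 39.99 = 586.61.
At (117, 356): z_contact = −69.84 − 106.25 + 586.61 = 410.53 m.
Depth below ground = 455.8 − 410.53 = 45.3 m.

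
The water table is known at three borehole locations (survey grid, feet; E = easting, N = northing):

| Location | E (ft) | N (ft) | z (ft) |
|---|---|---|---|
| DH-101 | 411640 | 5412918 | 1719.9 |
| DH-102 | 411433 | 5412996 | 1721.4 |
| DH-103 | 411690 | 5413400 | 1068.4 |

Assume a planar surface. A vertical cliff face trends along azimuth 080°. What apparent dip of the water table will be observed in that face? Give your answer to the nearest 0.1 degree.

35.6°

Two edge vectors: DH-101→DH-102 = (-207, 78, 1.5), DH-101→DH-103 = (50, 482, -651.5).
Normal n = (DH-101→DH-102) × (DH-101→DH-103) = (-51540, -134785.5, -103674).
So ∂z/∂E = −n_x/n_z = −0.49714 and ∂z/∂N = −n_y/n_z = −1.30009.
Unit vector along 080° is (sin 80°, cos 80°) = (0.9848, 0.1736).
Slope in that direction = a·(0.9848) + b·(0.1736) = −0.71534.
Apparent dip = arctan|0.71534| = 35.6° (true dip is 54.3°, so apparent ≤ true as expected).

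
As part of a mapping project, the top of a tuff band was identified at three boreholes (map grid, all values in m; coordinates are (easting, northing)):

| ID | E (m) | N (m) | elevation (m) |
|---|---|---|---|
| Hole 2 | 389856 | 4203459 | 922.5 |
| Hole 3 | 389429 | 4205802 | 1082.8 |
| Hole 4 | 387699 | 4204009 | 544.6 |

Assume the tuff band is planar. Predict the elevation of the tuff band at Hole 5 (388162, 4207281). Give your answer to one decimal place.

982.5 m

Two edge vectors: Hole 2→Hole 3 = (-427, 2343, 160.3), Hole 2→Hole 4 = (-2157, 550, -377.9).
Normal n = (Hole 2→Hole 3) × (Hole 2→Hole 4) = (-973584.7, -507130.4, 4819001).
So ∂z/∂E = −n_x/n_z = 0.202030400 and ∂z/∂N = −n_y/n_z = 0.105235587.
Intercept c from Hole 2: 922.5 − 78762.76 − 442353.48 = −520193.74.
At (388162, 4207281): z = 78420.5 + 442755.7 − 520193.74 = 982.5 m.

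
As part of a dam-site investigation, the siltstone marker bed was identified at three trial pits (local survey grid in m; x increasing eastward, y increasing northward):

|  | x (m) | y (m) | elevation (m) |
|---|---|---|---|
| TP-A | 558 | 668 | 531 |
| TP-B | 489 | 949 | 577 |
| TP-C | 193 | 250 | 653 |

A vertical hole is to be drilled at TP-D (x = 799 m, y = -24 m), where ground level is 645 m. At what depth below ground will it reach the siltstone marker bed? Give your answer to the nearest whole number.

256 m

Two edge vectors: TP-A→TP-B = (-69, 281, 46), TP-A→TP-C = (-365, -418, 122).
Normal n = (TP-A→TP-B) × (TP-A→TP-C) = (53510, -8372, 131407).
So ∂z/∂x = −n_x/n_z = −0.40721 and ∂z/∂y = −n_y/n_z = 0.06371.
Intercept c from TP-A: 531 + 227.22 − 42.56 = 715.66.
At (799, -24): z_contact = −325.4 − 1.5 + 715.66 = 388.8 m.
Depth below ground = 645 − 388.8 = 256 m.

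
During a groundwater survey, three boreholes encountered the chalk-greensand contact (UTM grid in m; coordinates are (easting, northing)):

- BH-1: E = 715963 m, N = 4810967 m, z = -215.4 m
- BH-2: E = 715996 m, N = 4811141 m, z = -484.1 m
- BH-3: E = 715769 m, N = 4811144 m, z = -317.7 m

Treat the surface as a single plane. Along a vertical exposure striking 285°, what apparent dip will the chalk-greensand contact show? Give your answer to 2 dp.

Let the plane be z = a·E + b·N + c.
BH-2−BH-1: 33a + 174b = −268.7;  BH-3−BH-1: −194a + 177b = −102.3.
Solving gives a = −0.75156, b = −1.40171.
Unit vector along 285° is (sin 285°, cos 285°) = (-0.9659, 0.2588).
Slope in that direction = a·(-0.9659) + b·(0.2588) = 0.36317.
Apparent dip = arctan|0.36317| = 19.96° (true dip is 57.8°, so apparent ≤ true as expected).

19.96°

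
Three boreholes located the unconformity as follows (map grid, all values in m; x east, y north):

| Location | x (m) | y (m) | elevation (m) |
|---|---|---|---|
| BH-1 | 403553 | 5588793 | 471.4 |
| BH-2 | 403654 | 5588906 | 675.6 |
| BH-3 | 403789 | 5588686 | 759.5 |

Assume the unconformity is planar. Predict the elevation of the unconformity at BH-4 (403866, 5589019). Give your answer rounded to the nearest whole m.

Let the plane be z = a·x + b·y + c.
BH-2−BH-1: 101a + 113b = 204.2;  BH-3−BH-1: 236a − 107b = 288.1.
Solving gives a = 1.45175984, b = 0.50948899.
Then c = 471.4 − a·403553 − b·5588793 = −3432819.15.
At (403866, 5589019): z = 586316.4 + 2847543.7 − 3432819.15 = 1040.9 m.

1041 m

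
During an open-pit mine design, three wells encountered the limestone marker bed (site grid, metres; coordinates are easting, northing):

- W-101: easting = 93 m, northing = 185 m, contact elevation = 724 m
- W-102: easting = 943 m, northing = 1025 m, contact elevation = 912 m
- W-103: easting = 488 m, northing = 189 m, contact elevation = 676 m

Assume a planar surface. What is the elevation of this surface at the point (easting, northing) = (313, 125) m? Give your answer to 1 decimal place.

675.5 m

Let the plane be z = a·easting + b·northing + c.
W-102−W-101: 850a + 840b = 188;  W-103−W-101: 395a + 4b = −48.
Solving gives a = −0.125067, b = 0.350365.
Then c = 724 − a·93 − b·185 = 670.81.
At (313, 125): z = −39.1 + 43.8 + 670.81 = 675.5 m.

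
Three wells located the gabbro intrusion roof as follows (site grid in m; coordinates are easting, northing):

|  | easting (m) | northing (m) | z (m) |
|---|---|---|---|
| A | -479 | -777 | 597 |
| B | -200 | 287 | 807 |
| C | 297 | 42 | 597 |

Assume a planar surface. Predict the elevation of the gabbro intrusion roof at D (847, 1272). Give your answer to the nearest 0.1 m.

Let the plane be z = a·easting + b·northing + c.
B−A: 279a + 1064b = 210;  C−A: 776a + 819b = 0.
Solving gives a = −0.288012, b = 0.272890.
Then c = 597 − a·-479 − b·-777 = 671.08.
At (847, 1272): z = −243.9 + 347.1 + 671.08 = 774.2 m.

774.2 m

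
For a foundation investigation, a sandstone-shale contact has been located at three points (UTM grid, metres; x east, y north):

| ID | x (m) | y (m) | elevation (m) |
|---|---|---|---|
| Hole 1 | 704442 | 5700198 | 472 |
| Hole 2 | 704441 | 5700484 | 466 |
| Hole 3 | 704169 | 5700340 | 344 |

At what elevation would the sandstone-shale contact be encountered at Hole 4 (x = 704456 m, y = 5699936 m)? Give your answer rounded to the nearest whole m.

Two edge vectors: Hole 1→Hole 2 = (-1, 286, -6), Hole 1→Hole 3 = (-273, 142, -128).
Normal n = (Hole 1→Hole 2) × (Hole 1→Hole 3) = (-35756, 1510, 77936).
So ∂z/∂x = −n_x/n_z = 0.45878670 and ∂z/∂y = −n_y/n_z = −0.01937487.
Intercept c from Hole 1: 472 − 323188.62 + 110440.60 = −212276.01.
At (704456, 5699936): z = 323195.0 − 110435.5 − 212276.01 = 483.5 m.

483 m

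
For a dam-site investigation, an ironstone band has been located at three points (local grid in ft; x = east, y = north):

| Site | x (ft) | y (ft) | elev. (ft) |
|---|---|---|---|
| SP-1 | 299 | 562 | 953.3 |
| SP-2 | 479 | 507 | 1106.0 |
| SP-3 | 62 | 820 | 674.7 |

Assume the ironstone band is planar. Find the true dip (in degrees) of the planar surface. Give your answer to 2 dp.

39.80°

Let the plane be z = a·x + b·y + c.
SP-2−SP-1: 180a − 55b = 152.7;  SP-3−SP-1: −237a + 258b = −278.6.
Solving gives a = 0.72066, b = −0.41784.
Gradient magnitude |∇z| = √(a² + b²) = √(0.51935 + 0.17459) = 0.83303.
True dip = arctan(0.83303) = 39.80°, dipping toward WNW (azimuth ≈ 300°).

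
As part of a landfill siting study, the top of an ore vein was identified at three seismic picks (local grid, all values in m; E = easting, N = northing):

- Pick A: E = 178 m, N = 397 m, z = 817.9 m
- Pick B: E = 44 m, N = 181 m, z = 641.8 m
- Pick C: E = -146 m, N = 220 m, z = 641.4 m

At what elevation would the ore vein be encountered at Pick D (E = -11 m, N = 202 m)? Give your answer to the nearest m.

Let the plane be z = a·E + b·N + c.
Pick B−Pick A: −134a − 216b = −176.1;  Pick C−Pick A: −324a − 177b = −176.5.
Solving gives a = 0.15031, b = 0.72203.
Then c = 817.9 − a·178 − b·397 = 504.50.
At (-11, 202): z = −1.7 + 145.8 + 504.50 = 648.7 m.

649 m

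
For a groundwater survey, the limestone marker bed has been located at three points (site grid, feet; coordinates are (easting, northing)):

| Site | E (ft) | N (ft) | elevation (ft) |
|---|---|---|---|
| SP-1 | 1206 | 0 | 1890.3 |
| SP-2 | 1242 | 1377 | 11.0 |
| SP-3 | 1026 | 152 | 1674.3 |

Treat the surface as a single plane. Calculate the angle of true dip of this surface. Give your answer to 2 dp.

Two edge vectors: SP-1→SP-2 = (36, 1377, -1879.3), SP-1→SP-3 = (-180, 152, -216).
Normal n = (SP-1→SP-2) × (SP-1→SP-3) = (-11778.4, 346050, 253332).
So ∂z/∂E = −n_x/n_z = 0.04649 and ∂z/∂N = −n_y/n_z = −1.36599.
Gradient magnitude |∇z| = √(a² + b²) = √(0.00216 + 1.86594) = 1.36679.
True dip = arctan(1.36679) = 53.81°, dipping toward N (azimuth ≈ 358°).

53.81°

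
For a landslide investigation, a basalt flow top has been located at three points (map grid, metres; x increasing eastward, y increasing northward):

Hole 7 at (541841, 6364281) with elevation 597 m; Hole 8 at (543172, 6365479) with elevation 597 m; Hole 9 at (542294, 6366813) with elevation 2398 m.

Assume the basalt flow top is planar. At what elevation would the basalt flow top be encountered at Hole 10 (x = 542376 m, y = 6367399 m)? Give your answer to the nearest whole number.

Let the plane be z = a·x + b·y + c.
Hole 8−Hole 7: 1331a + 1198b = 0;  Hole 9−Hole 7: 453a + 2532b = 1801.
Solving gives a = −0.76310374, b = 0.84782227.
Then c = 597 − a·541841 − b·6364281 = −4981701.29.
At (542376, 6367399): z = −413889.2 + 5398422.7 − 4981701.29 = 2832.2 m.

2832 m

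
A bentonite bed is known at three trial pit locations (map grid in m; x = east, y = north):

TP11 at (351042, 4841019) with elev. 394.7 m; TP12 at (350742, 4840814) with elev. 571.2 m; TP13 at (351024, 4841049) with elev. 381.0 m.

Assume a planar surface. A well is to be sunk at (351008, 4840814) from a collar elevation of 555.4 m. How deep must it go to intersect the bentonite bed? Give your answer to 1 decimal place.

Let the plane be z = a·x + b·y + c.
TP12−TP11: −300a − 205b = 176.5;  TP13−TP11: −18a + 30b = −13.7.
Solving gives a = −0.195941686, b = −0.574231678.
Then c = 394.7 − a·351042 − b·4841019 = 2849044.93.
At (351008, 4840814): z_contact = −68777.10 − 2779748.75 + 2849044.93 = 519.08 m.
Depth below ground = 555.4 − 519.08 = 36.3 m.

36.3 m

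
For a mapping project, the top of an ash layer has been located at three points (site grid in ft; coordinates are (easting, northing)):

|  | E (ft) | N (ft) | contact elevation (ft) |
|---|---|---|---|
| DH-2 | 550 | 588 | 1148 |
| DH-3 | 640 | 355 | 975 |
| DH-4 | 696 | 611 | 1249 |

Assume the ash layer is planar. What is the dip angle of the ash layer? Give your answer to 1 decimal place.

Let the plane be z = a·E + b·N + c.
DH-3−DH-2: 90a − 233b = −173;  DH-4−DH-2: 146a + 23b = 101.
Solving gives a = 0.54184, b = 0.95178.
Gradient magnitude |∇z| = √(a² + b²) = √(0.29359 + 0.90589) = 1.09521.
True dip = arctan(1.09521) = 47.6°, dipping toward SSW (azimuth ≈ 210°).

47.6°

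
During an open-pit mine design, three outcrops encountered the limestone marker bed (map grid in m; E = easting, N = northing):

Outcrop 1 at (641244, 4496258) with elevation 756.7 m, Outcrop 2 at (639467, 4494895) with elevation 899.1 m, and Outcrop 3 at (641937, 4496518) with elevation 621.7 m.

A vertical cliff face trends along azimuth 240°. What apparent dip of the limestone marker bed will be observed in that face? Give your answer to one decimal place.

6.7°

Two edge vectors: Outcrop 1→Outcrop 2 = (-1777, -1363, 142.4), Outcrop 1→Outcrop 3 = (693, 260, -135).
Normal n = (Outcrop 1→Outcrop 2) × (Outcrop 1→Outcrop 3) = (146981, -141211.8, 482539).
So ∂z/∂E = −n_x/n_z = −0.30460 and ∂z/∂N = −n_y/n_z = 0.29264.
Unit vector along 240° is (sin 240°, cos 240°) = (-0.8660, -0.5000).
Slope in that direction = a·(-0.8660) + b·(-0.5000) = 0.11747.
Apparent dip = arctan|0.11747| = 6.7° (true dip is 22.9°, so apparent ≤ true as expected).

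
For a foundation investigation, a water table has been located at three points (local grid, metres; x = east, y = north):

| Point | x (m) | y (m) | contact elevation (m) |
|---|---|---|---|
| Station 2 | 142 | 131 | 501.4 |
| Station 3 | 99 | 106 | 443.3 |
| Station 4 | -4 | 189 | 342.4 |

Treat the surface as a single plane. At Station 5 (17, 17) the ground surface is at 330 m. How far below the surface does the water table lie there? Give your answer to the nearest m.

9 m

Let the plane be z = a·x + b·y + c.
Station 3−Station 2: −43a − 25b = −58.1;  Station 4−Station 2: −146a + 58b = −159.
Solving gives a = 1.19544, b = 0.26784.
Then c = 501.4 − a·142 − b·131 = 296.56.
At (17, 17): z_contact = 20.3 + 4.6 + 296.56 = 321.4 m.
Depth below ground = 330 − 321.4 = 9 m.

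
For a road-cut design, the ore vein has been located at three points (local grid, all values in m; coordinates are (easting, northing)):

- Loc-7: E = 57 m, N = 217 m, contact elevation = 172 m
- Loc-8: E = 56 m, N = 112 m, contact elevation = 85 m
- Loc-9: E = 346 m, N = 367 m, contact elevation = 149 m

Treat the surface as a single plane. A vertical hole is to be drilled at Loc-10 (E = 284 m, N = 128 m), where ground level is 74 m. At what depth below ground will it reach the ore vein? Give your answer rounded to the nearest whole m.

Let the plane be z = a·E + b·N + c.
Loc-8−Loc-7: −1a − 105b = −87;  Loc-9−Loc-7: 289a + 150b = −23.
Solving gives a = −0.51217, b = 0.83345.
Then c = 172 − a·57 − b·217 = 20.34.
At (284, 128): z_contact = −145.5 + 106.7 + 20.34 = -18.4 m.
Depth below ground = 74 − (-18.4) = 92 m.

92 m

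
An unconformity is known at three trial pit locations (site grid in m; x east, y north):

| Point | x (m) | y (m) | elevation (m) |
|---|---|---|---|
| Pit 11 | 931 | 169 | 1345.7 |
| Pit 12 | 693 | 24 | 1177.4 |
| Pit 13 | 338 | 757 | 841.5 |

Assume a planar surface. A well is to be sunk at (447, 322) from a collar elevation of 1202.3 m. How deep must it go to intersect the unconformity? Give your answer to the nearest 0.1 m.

238.9 m

Two edge vectors: Pit 11→Pit 12 = (-238, -145, -168.3), Pit 11→Pit 13 = (-593, 588, -504.2).
Normal n = (Pit 11→Pit 12) × (Pit 11→Pit 13) = (172069.4, -20197.7, -225929).
So ∂z/∂x = −n_x/n_z = 0.76161 and ∂z/∂y = −n_y/n_z = −0.08940.
Intercept c from Pit 11: 1345.7 − 709.06 + 15.11 = 651.75.
At (447, 322): z_contact = 340.44 − 28.79 + 651.75 = 963.40 m.
Depth below ground = 1202.3 − 963.40 = 238.9 m.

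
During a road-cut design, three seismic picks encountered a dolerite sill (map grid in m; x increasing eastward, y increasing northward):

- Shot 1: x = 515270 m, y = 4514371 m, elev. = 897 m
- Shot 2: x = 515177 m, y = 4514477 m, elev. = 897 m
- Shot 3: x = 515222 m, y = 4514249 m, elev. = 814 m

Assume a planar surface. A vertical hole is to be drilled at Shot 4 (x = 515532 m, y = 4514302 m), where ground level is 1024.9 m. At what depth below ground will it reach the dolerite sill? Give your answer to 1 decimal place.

20.0 m

Let the plane be z = a·x + b·y + c.
Shot 2−Shot 1: −93a + 106b = 0;  Shot 3−Shot 1: −48a − 122b = −83.
Solving gives a = 0.535353535, b = 0.469696970.
Then c = 897 − a·515270 − b·4514371 = −2395340.99.
At (515532, 4514302): z_contact = 275991.88 + 2120353.97 − 2395340.99 = 1004.85 m.
Depth below ground = 1024.9 − 1004.85 = 20.0 m.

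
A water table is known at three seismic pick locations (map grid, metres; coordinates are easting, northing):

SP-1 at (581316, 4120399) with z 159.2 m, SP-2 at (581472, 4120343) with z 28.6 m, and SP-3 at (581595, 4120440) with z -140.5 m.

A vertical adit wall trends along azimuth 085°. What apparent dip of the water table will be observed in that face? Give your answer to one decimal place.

Let the plane be z = a·easting + b·northing + c.
SP-2−SP-1: 156a − 56b = −130.6;  SP-3−SP-1: 279a + 41b = −299.7.
Solving gives a = −1.00535, b = −0.46847.
Unit vector along 085° is (sin 85°, cos 85°) = (0.9962, 0.0872).
Slope in that direction = a·(0.9962) + b·(0.0872) = −1.04235.
Apparent dip = arctan|1.04235| = 46.2° (true dip is 48.0°, so apparent ≤ true as expected).

46.2°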